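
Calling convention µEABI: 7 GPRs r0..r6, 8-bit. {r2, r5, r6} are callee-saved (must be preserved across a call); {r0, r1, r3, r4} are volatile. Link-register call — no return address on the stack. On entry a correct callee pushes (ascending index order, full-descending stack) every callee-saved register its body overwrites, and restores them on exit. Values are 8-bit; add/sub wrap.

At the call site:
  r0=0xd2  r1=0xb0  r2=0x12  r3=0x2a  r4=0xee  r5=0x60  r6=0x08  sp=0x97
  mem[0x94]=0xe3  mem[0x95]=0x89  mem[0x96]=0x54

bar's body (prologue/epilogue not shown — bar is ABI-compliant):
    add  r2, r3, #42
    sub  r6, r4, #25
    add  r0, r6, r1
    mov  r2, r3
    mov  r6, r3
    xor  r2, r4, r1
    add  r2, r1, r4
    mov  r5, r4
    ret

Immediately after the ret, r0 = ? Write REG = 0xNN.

REG = 0x85

prologue: push r2 → mem[0x96]=0x12, sp=0x96
prologue: push r5 → mem[0x95]=0x60, sp=0x95
prologue: push r6 → mem[0x94]=0x08, sp=0x94
body[0] add  r2, r3, #42 → r2=0x54
body[1] sub  r6, r4, #25 → r6=0xd5
body[2] add  r0, r6, r1 → r0=0x85
body[3] mov  r2, r3 → r2=0x2a
body[4] mov  r6, r3 → r6=0x2a
body[5] xor  r2, r4, r1 → r2=0x5e
body[6] add  r2, r1, r4 → r2=0x9e
body[7] mov  r5, r4 → r5=0xee
epilogue: pop r6=0x08, sp=0x95
epilogue: pop r5=0x60, sp=0x96
epilogue: pop r2=0x12, sp=0x97
r0 is caller-saved → body value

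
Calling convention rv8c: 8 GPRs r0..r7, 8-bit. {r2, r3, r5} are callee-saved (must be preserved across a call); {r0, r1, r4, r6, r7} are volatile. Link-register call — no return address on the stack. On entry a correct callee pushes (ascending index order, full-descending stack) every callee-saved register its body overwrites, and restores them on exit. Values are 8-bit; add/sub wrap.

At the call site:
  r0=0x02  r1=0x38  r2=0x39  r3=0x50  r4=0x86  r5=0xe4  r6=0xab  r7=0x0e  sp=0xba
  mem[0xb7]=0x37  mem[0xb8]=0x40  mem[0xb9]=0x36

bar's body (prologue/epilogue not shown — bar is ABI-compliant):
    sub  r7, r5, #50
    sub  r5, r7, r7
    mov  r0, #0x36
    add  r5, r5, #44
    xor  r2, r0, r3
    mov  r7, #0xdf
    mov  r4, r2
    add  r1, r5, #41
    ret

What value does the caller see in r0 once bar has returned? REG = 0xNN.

prologue: push r2 -> mem[0xb9]=0x39, sp=0xb9
prologue: push r5 -> mem[0xb8]=0xe4, sp=0xb8
body[0] sub  r7, r5, #50 -> r7=0xb2
body[1] sub  r5, r7, r7 -> r5=0x00
body[2] mov  r0, #0x36 -> r0=0x36
body[3] add  r5, r5, #44 -> r5=0x2c
body[4] xor  r2, r0, r3 -> r2=0x66
body[5] mov  r7, #0xdf -> r7=0xdf
body[6] mov  r4, r2 -> r4=0x66
body[7] add  r1, r5, #41 -> r1=0x55
epilogue: pop r5=0xe4, sp=0xb9
epilogue: pop r2=0x39, sp=0xba
r0 is caller-saved -> body value

REG = 0x36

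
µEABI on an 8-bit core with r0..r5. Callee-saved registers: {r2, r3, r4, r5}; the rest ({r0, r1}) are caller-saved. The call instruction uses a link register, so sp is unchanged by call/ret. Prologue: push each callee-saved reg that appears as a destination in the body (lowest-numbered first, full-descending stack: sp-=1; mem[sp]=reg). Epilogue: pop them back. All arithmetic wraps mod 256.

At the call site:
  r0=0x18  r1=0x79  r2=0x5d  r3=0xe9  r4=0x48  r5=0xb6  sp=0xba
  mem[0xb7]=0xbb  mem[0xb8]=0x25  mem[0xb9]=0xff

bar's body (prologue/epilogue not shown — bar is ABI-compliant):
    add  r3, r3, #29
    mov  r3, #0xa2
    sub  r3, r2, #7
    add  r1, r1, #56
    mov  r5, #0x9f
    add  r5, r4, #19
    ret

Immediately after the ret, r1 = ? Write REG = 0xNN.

prologue: push r3 → mem[0xb9]=0xe9, sp=0xb9
prologue: push r5 → mem[0xb8]=0xb6, sp=0xb8
body[0] add  r3, r3, #29 → r3=0x06
body[1] mov  r3, #0xa2 → r3=0xa2
body[2] sub  r3, r2, #7 → r3=0x56
body[3] add  r1, r1, #56 → r1=0xb1
body[4] mov  r5, #0x9f → r5=0x9f
body[5] add  r5, r4, #19 → r5=0x5b
epilogue: pop r5=0xb6, sp=0xb9
epilogue: pop r3=0xe9, sp=0xba
r1 is caller-saved → body value

REG = 0xb1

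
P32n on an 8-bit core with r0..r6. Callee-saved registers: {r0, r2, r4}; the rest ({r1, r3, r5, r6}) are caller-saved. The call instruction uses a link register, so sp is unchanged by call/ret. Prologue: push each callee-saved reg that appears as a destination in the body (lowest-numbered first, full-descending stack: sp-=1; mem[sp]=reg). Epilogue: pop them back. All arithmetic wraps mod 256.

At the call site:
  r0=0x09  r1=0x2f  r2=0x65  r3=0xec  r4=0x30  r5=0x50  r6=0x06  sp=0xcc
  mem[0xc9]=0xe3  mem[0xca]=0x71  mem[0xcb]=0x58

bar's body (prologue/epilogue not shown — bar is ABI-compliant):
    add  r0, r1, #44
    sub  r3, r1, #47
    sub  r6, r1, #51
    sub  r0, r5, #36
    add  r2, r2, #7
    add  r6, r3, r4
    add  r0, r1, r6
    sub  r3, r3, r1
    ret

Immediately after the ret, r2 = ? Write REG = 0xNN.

REG = 0x65

prologue: push r0 -> mem[0xcb]=0x09, sp=0xcb
prologue: push r2 -> mem[0xca]=0x65, sp=0xca
body[0] add  r0, r1, #44 -> r0=0x5b
body[1] sub  r3, r1, #47 -> r3=0x00
body[2] sub  r6, r1, #51 -> r6=0xfc
body[3] sub  r0, r5, #36 -> r0=0x2c
body[4] add  r2, r2, #7 -> r2=0x6c
body[5] add  r6, r3, r4 -> r6=0x30
body[6] add  r0, r1, r6 -> r0=0x5f
body[7] sub  r3, r3, r1 -> r3=0xd1
epilogue: pop r2=0x65, sp=0xcb
epilogue: pop r0=0x09, sp=0xcc
r2 is callee-saved -> restored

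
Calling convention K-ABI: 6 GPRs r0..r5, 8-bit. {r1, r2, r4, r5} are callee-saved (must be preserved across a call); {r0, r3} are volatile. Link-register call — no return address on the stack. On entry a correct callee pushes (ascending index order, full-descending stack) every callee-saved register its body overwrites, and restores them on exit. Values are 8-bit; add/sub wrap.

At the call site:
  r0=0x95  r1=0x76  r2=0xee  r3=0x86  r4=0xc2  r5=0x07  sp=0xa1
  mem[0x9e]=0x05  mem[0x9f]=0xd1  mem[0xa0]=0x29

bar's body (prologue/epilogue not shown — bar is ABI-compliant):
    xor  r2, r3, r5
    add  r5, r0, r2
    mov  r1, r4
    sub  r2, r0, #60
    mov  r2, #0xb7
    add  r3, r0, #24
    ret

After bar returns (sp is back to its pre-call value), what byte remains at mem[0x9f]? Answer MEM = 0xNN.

prologue: push r1 -> mem[0xa0]=0x76, sp=0xa0
prologue: push r2 -> mem[0x9f]=0xee, sp=0x9f
prologue: push r5 -> mem[0x9e]=0x07, sp=0x9e
body[0] xor  r2, r3, r5 -> r2=0x81
body[1] add  r5, r0, r2 -> r5=0x16
body[2] mov  r1, r4 -> r1=0xc2
body[3] sub  r2, r0, #60 -> r2=0x59
body[4] mov  r2, #0xb7 -> r2=0xb7
body[5] add  r3, r0, #24 -> r3=0xad
epilogue: pop r5=0x07, sp=0x9f
epilogue: pop r2=0xee, sp=0xa0
epilogue: pop r1=0x76, sp=0xa1
prologue pushed ['r1', 'r2', 'r5'] at ['0xa0', '0x9f', '0x9e']

MEM = 0xee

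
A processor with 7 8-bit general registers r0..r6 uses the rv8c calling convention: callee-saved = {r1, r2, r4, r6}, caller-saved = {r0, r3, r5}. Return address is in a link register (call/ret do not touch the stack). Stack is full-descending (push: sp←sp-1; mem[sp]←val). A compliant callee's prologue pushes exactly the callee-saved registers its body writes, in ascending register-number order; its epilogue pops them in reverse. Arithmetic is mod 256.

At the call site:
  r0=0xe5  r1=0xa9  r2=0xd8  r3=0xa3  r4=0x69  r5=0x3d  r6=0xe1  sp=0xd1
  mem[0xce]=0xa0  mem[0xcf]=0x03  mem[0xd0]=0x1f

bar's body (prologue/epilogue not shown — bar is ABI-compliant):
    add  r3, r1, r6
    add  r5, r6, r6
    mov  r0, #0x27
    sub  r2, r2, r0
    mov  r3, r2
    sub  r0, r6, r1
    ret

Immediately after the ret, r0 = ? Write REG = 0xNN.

REG = 0x38

prologue: push r2 → mem[0xd0]=0xd8, sp=0xd0
body[0] add  r3, r1, r6 → r3=0x8a
body[1] add  r5, r6, r6 → r5=0xc2
body[2] mov  r0, #0x27 → r0=0x27
body[3] sub  r2, r2, r0 → r2=0xb1
body[4] mov  r3, r2 → r3=0xb1
body[5] sub  r0, r6, r1 → r0=0x38
epilogue: pop r2=0xd8, sp=0xd1
r0 is caller-saved → body value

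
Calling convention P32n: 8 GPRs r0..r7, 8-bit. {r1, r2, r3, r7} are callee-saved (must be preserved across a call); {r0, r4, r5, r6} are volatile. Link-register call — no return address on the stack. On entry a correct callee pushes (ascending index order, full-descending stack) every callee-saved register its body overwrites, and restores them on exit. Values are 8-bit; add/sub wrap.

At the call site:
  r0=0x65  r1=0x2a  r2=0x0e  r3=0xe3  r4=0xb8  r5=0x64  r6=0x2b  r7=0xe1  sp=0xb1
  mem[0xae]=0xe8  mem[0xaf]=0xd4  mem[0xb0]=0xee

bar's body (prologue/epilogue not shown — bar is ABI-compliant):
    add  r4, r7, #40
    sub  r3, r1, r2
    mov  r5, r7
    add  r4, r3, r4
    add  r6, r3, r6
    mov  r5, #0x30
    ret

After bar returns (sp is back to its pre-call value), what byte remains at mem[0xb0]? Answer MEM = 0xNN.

MEM = 0xe3

prologue: push r3 → mem[0xb0]=0xe3, sp=0xb0
body[0] add  r4, r7, #40 → r4=0x09
body[1] sub  r3, r1, r2 → r3=0x1c
body[2] mov  r5, r7 → r5=0xe1
body[3] add  r4, r3, r4 → r4=0x25
body[4] add  r6, r3, r6 → r6=0x47
body[5] mov  r5, #0x30 → r5=0x30
epilogue: pop r3=0xe3, sp=0xb1
prologue pushed ['r3'] at ['0xb0']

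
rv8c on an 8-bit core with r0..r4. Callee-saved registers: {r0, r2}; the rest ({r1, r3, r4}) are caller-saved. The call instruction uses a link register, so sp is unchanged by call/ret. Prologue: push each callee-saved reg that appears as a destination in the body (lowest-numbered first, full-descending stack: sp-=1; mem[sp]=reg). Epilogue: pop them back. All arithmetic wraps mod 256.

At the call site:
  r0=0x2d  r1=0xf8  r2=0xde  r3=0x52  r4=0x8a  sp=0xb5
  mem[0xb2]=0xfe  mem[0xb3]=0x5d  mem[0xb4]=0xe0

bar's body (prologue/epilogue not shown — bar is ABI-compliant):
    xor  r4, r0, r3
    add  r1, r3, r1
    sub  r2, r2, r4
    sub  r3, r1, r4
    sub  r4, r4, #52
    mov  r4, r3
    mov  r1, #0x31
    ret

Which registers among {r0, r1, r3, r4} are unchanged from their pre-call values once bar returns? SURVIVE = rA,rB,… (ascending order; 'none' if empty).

prologue: push r2 → mem[0xb4]=0xde, sp=0xb4
body[0] xor  r4, r0, r3 → r4=0x7f
body[1] add  r1, r3, r1 → r1=0x4a
body[2] sub  r2, r2, r4 → r2=0x5f
body[3] sub  r3, r1, r4 → r3=0xcb
body[4] sub  r4, r4, #52 → r4=0x4b
body[5] mov  r4, r3 → r4=0xcb
body[6] mov  r1, #0x31 → r1=0x31
epilogue: pop r2=0xde, sp=0xb5
r0: callee-saved, written=False
r1: caller-saved, written=True
r3: caller-saved, written=True
r4: caller-saved, written=True

SURVIVE = r0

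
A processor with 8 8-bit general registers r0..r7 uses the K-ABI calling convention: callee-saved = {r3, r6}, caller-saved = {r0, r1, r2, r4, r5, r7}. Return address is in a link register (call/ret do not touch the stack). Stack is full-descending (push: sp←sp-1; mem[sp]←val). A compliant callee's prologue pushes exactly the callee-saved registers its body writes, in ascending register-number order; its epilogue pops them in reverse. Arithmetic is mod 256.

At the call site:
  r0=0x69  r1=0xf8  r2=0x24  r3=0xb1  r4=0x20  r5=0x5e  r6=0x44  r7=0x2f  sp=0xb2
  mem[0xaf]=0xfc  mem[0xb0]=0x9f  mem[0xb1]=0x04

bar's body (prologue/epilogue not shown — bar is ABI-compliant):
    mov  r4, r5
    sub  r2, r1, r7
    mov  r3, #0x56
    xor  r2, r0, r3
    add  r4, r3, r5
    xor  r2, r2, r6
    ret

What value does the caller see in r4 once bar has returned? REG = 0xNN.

prologue: push r3 → mem[0xb1]=0xb1, sp=0xb1
body[0] mov  r4, r5 → r4=0x5e
body[1] sub  r2, r1, r7 → r2=0xc9
body[2] mov  r3, #0x56 → r3=0x56
body[3] xor  r2, r0, r3 → r2=0x3f
body[4] add  r4, r3, r5 → r4=0xb4
body[5] xor  r2, r2, r6 → r2=0x7b
epilogue: pop r3=0xb1, sp=0xb2
r4 is caller-saved → body value

REG = 0xb4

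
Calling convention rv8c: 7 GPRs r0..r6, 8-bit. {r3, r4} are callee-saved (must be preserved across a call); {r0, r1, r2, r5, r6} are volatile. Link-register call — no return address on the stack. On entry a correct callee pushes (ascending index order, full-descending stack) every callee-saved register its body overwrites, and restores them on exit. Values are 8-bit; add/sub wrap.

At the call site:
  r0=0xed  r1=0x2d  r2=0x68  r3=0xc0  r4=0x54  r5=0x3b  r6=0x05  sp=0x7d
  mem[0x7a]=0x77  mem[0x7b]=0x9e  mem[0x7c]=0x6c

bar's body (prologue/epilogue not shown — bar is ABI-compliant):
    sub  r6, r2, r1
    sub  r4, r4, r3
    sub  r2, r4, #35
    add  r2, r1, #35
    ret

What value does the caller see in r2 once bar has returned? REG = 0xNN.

REG = 0x50

prologue: push r4 → mem[0x7c]=0x54, sp=0x7c
body[0] sub  r6, r2, r1 → r6=0x3b
body[1] sub  r4, r4, r3 → r4=0x94
body[2] sub  r2, r4, #35 → r2=0x71
body[3] add  r2, r1, #35 → r2=0x50
epilogue: pop r4=0x54, sp=0x7d
r2 is caller-saved → body value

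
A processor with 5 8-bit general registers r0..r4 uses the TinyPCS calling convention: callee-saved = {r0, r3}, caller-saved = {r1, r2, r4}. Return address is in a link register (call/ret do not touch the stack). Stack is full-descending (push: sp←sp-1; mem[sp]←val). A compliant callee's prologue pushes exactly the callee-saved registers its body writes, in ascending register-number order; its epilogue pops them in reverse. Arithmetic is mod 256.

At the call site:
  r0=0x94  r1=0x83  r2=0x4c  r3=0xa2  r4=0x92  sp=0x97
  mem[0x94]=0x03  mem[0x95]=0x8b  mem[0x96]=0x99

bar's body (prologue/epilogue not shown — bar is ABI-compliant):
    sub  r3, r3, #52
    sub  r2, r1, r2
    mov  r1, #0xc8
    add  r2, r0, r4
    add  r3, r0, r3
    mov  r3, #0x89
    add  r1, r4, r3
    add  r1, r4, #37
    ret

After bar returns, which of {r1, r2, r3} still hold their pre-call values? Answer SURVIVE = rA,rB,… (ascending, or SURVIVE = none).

SURVIVE = r3

prologue: push r3 -> mem[0x96]=0xa2, sp=0x96
body[0] sub  r3, r3, #52 -> r3=0x6e
body[1] sub  r2, r1, r2 -> r2=0x37
body[2] mov  r1, #0xc8 -> r1=0xc8
body[3] add  r2, r0, r4 -> r2=0x26
body[4] add  r3, r0, r3 -> r3=0x02
body[5] mov  r3, #0x89 -> r3=0x89
body[6] add  r1, r4, r3 -> r1=0x1b
body[7] add  r1, r4, #37 -> r1=0xb7
epilogue: pop r3=0xa2, sp=0x97
r1: caller-saved, written=True
r2: caller-saved, written=True
r3: callee-saved, written=True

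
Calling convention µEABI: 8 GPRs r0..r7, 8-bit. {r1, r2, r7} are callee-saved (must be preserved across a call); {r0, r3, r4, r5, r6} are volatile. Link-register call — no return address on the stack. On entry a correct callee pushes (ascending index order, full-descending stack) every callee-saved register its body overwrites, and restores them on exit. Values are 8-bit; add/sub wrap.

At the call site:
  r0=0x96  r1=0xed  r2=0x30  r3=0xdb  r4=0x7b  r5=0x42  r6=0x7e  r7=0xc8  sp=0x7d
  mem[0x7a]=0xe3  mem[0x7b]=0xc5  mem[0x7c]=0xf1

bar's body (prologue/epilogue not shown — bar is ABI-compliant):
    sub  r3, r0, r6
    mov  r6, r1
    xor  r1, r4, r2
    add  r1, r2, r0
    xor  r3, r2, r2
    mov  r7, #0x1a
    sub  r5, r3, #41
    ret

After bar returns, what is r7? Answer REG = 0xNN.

REG = 0xc8

prologue: push r1 → mem[0x7c]=0xed, sp=0x7c
prologue: push r7 → mem[0x7b]=0xc8, sp=0x7b
body[0] sub  r3, r0, r6 → r3=0x18
body[1] mov  r6, r1 → r6=0xed
body[2] xor  r1, r4, r2 → r1=0x4b
body[3] add  r1, r2, r0 → r1=0xc6
body[4] xor  r3, r2, r2 → r3=0x00
body[5] mov  r7, #0x1a → r7=0x1a
body[6] sub  r5, r3, #41 → r5=0xd7
epilogue: pop r7=0xc8, sp=0x7c
epilogue: pop r1=0xed, sp=0x7d
r7 is callee-saved → restored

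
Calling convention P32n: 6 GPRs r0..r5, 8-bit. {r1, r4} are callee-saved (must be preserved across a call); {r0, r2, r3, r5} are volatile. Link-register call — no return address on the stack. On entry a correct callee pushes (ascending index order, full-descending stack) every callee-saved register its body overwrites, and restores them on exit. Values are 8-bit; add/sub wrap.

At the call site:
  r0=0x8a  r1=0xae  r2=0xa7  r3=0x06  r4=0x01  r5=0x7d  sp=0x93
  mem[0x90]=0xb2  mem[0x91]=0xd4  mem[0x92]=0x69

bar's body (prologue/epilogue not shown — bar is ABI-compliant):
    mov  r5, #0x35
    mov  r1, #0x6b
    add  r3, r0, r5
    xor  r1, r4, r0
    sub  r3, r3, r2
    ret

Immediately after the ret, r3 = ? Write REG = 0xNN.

prologue: push r1 → mem[0x92]=0xae, sp=0x92
body[0] mov  r5, #0x35 → r5=0x35
body[1] mov  r1, #0x6b → r1=0x6b
body[2] add  r3, r0, r5 → r3=0xbf
body[3] xor  r1, r4, r0 → r1=0x8b
body[4] sub  r3, r3, r2 → r3=0x18
epilogue: pop r1=0xae, sp=0x93
r3 is caller-saved → body value

REG = 0x18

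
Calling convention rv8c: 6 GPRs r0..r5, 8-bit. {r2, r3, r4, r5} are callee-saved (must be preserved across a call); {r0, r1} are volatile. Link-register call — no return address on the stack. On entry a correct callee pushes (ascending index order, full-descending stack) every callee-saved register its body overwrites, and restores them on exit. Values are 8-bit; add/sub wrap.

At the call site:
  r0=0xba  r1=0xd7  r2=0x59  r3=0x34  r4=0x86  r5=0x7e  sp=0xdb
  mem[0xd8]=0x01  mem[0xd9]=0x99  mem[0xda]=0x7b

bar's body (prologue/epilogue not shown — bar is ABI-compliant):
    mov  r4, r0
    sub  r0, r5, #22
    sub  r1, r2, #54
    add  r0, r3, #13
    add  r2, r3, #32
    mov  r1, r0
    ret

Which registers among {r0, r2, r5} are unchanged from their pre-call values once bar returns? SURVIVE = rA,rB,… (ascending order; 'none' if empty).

SURVIVE = r2,r5

prologue: push r2 → mem[0xda]=0x59, sp=0xda
prologue: push r4 → mem[0xd9]=0x86, sp=0xd9
body[0] mov  r4, r0 → r4=0xba
body[1] sub  r0, r5, #22 → r0=0x68
body[2] sub  r1, r2, #54 → r1=0x23
body[3] add  r0, r3, #13 → r0=0x41
body[4] add  r2, r3, #32 → r2=0x54
body[5] mov  r1, r0 → r1=0x41
epilogue: pop r4=0x86, sp=0xda
epilogue: pop r2=0x59, sp=0xdb
r0: caller-saved, written=True
r2: callee-saved, written=True
r5: callee-saved, written=False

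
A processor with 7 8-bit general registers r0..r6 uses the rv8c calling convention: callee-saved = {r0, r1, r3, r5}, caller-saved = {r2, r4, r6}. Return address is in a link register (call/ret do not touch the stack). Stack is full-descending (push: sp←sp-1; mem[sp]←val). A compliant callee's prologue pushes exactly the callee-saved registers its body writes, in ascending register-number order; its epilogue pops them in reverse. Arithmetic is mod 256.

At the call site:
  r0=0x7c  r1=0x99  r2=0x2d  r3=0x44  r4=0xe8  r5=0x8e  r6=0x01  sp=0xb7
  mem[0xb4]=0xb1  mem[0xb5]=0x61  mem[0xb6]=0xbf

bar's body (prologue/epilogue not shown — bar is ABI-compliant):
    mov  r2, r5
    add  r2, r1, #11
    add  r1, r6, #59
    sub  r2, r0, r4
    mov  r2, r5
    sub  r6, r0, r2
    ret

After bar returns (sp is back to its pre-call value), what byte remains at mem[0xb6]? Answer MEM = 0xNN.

prologue: push r1 → mem[0xb6]=0x99, sp=0xb6
body[0] mov  r2, r5 → r2=0x8e
body[1] add  r2, r1, #11 → r2=0xa4
body[2] add  r1, r6, #59 → r1=0x3c
body[3] sub  r2, r0, r4 → r2=0x94
body[4] mov  r2, r5 → r2=0x8e
body[5] sub  r6, r0, r2 → r6=0xee
epilogue: pop r1=0x99, sp=0xb7
prologue pushed ['r1'] at ['0xb6']

MEM = 0x99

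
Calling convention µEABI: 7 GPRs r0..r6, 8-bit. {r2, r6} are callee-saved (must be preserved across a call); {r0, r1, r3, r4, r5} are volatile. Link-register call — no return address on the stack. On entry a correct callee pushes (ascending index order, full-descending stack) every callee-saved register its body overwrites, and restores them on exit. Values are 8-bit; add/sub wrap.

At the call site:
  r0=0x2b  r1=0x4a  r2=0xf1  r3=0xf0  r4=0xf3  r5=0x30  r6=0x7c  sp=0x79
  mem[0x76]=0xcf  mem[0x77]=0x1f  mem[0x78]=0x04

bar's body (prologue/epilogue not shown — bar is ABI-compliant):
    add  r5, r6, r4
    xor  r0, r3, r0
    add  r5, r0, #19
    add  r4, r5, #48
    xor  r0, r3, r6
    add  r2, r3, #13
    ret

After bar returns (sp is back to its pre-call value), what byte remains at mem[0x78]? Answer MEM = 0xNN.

MEM = 0xf1

prologue: push r2 -> mem[0x78]=0xf1, sp=0x78
body[0] add  r5, r6, r4 -> r5=0x6f
body[1] xor  r0, r3, r0 -> r0=0xdb
body[2] add  r5, r0, #19 -> r5=0xee
body[3] add  r4, r5, #48 -> r4=0x1e
body[4] xor  r0, r3, r6 -> r0=0x8c
body[5] add  r2, r3, #13 -> r2=0xfd
epilogue: pop r2=0xf1, sp=0x79
prologue pushed ['r2'] at ['0x78']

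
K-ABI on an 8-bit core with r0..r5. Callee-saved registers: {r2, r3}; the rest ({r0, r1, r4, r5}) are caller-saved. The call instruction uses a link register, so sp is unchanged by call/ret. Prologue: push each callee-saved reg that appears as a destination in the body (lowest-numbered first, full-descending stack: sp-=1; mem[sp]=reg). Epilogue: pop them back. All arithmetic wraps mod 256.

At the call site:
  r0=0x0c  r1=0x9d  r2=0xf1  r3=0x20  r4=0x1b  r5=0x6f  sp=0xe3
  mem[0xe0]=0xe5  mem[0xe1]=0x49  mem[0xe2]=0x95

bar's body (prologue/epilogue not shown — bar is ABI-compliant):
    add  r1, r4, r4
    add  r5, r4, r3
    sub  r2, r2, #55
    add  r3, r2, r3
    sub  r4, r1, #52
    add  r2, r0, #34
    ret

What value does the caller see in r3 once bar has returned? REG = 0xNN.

prologue: push r2 -> mem[0xe2]=0xf1, sp=0xe2
prologue: push r3 -> mem[0xe1]=0x20, sp=0xe1
body[0] add  r1, r4, r4 -> r1=0x36
body[1] add  r5, r4, r3 -> r5=0x3b
body[2] sub  r2, r2, #55 -> r2=0xba
body[3] add  r3, r2, r3 -> r3=0xda
body[4] sub  r4, r1, #52 -> r4=0x02
body[5] add  r2, r0, #34 -> r2=0x2e
epilogue: pop r3=0x20, sp=0xe2
epilogue: pop r2=0xf1, sp=0xe3
r3 is callee-saved -> restored

REG = 0x20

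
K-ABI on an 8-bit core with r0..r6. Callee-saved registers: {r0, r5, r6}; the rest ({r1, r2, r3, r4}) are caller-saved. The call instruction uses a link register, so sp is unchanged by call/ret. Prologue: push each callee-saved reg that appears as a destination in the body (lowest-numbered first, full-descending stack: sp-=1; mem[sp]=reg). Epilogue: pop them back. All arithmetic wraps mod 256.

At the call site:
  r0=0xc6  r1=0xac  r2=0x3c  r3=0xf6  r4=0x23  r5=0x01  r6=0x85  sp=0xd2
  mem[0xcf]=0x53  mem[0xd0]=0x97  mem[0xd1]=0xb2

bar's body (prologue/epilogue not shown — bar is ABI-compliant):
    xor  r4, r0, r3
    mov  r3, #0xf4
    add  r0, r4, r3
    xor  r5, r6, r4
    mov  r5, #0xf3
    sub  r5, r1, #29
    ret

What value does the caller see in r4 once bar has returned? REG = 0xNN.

REG = 0x30

prologue: push r0 -> mem[0xd1]=0xc6, sp=0xd1
prologue: push r5 -> mem[0xd0]=0x01, sp=0xd0
body[0] xor  r4, r0, r3 -> r4=0x30
body[1] mov  r3, #0xf4 -> r3=0xf4
body[2] add  r0, r4, r3 -> r0=0x24
body[3] xor  r5, r6, r4 -> r5=0xb5
body[4] mov  r5, #0xf3 -> r5=0xf3
body[5] sub  r5, r1, #29 -> r5=0x8f
epilogue: pop r5=0x01, sp=0xd1
epilogue: pop r0=0xc6, sp=0xd2
r4 is caller-saved -> body value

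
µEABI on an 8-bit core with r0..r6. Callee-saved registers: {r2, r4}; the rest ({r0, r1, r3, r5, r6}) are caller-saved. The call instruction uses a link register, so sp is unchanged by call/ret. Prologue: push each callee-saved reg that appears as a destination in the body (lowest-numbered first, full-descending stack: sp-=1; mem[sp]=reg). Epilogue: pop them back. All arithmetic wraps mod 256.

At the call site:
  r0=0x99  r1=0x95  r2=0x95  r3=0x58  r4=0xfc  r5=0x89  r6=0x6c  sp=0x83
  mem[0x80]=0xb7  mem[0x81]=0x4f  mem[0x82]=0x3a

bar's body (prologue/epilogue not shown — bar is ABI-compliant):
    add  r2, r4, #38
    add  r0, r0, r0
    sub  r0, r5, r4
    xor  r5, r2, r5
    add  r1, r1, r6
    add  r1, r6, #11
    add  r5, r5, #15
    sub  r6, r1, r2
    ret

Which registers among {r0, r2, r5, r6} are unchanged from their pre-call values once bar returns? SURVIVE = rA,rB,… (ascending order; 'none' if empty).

SURVIVE = r2

prologue: push r2 -> mem[0x82]=0x95, sp=0x82
body[0] add  r2, r4, #38 -> r2=0x22
body[1] add  r0, r0, r0 -> r0=0x32
body[2] sub  r0, r5, r4 -> r0=0x8d
body[3] xor  r5, r2, r5 -> r5=0xab
body[4] add  r1, r1, r6 -> r1=0x01
body[5] add  r1, r6, #11 -> r1=0x77
body[6] add  r5, r5, #15 -> r5=0xba
body[7] sub  r6, r1, r2 -> r6=0x55
epilogue: pop r2=0x95, sp=0x83
r0: caller-saved, written=True
r2: callee-saved, written=True
r5: caller-saved, written=True
r6: caller-saved, written=True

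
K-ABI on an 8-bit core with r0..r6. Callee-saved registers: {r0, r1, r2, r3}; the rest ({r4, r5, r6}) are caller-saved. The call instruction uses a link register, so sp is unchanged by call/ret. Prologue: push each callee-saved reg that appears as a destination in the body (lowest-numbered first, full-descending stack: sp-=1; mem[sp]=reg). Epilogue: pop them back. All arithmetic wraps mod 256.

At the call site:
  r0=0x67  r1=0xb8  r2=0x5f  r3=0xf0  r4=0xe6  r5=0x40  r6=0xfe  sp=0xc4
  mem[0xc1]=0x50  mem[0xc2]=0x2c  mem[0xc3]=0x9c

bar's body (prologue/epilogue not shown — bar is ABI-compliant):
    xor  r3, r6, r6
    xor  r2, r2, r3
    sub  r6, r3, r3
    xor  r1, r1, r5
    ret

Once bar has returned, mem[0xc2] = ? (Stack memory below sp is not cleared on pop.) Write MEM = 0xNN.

prologue: push r1 → mem[0xc3]=0xb8, sp=0xc3
prologue: push r2 → mem[0xc2]=0x5f, sp=0xc2
prologue: push r3 → mem[0xc1]=0xf0, sp=0xc1
body[0] xor  r3, r6, r6 → r3=0x00
body[1] xor  r2, r2, r3 → r2=0x5f
body[2] sub  r6, r3, r3 → r6=0x00
body[3] xor  r1, r1, r5 → r1=0xf8
epilogue: pop r3=0xf0, sp=0xc2
epilogue: pop r2=0x5f, sp=0xc3
epilogue: pop r1=0xb8, sp=0xc4
prologue pushed ['r1', 'r2', 'r3'] at ['0xc3', '0xc2', '0xc1']

MEM = 0x5f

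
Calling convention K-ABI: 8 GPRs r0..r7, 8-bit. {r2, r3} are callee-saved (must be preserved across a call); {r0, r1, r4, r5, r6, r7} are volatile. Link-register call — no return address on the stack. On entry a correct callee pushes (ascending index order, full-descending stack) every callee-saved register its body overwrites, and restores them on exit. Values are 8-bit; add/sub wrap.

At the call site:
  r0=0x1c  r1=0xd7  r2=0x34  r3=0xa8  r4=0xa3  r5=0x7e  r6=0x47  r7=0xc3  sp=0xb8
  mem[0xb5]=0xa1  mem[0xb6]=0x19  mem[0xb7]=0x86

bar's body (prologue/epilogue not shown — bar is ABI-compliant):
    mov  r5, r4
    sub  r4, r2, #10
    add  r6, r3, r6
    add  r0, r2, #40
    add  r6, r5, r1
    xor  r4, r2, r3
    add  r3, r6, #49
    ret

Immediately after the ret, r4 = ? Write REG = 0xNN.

REG = 0x9c

prologue: push r3 -> mem[0xb7]=0xa8, sp=0xb7
body[0] mov  r5, r4 -> r5=0xa3
body[1] sub  r4, r2, #10 -> r4=0x2a
body[2] add  r6, r3, r6 -> r6=0xef
body[3] add  r0, r2, #40 -> r0=0x5c
body[4] add  r6, r5, r1 -> r6=0x7a
body[5] xor  r4, r2, r3 -> r4=0x9c
body[6] add  r3, r6, #49 -> r3=0xab
epilogue: pop r3=0xa8, sp=0xb8
r4 is caller-saved -> body value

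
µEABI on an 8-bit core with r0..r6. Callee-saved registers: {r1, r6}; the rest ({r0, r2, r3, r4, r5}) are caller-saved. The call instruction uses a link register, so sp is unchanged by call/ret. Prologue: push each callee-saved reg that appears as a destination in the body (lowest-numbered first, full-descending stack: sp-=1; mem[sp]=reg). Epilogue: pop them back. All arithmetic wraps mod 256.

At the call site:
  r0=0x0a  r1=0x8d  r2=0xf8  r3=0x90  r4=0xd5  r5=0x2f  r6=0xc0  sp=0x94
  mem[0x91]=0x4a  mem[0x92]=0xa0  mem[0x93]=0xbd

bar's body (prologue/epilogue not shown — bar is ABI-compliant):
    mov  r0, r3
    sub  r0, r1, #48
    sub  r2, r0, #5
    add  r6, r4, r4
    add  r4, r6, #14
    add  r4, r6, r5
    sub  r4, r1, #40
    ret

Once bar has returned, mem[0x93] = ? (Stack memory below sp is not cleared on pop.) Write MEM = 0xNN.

prologue: push r6 → mem[0x93]=0xc0, sp=0x93
body[0] mov  r0, r3 → r0=0x90
body[1] sub  r0, r1, #48 → r0=0x5d
body[2] sub  r2, r0, #5 → r2=0x58
body[3] add  r6, r4, r4 → r6=0xaa
body[4] add  r4, r6, #14 → r4=0xb8
body[5] add  r4, r6, r5 → r4=0xd9
body[6] sub  r4, r1, #40 → r4=0x65
epilogue: pop r6=0xc0, sp=0x94
prologue pushed ['r6'] at ['0x93']

MEM = 0xc0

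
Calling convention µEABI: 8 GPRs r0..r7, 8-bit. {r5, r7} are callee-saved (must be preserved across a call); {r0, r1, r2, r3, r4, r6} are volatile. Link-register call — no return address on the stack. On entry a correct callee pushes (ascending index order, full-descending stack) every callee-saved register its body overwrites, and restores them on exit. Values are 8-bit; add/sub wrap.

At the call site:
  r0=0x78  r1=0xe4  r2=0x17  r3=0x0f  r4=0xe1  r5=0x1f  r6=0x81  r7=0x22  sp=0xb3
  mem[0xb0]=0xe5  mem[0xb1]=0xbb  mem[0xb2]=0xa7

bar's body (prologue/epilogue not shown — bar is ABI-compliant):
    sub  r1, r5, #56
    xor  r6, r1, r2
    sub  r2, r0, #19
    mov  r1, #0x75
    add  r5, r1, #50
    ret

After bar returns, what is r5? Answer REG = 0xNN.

REG = 0x1f

prologue: push r5 → mem[0xb2]=0x1f, sp=0xb2
body[0] sub  r1, r5, #56 → r1=0xe7
body[1] xor  r6, r1, r2 → r6=0xf0
body[2] sub  r2, r0, #19 → r2=0x65
body[3] mov  r1, #0x75 → r1=0x75
body[4] add  r5, r1, #50 → r5=0xa7
epilogue: pop r5=0x1f, sp=0xb3
r5 is callee-saved → restored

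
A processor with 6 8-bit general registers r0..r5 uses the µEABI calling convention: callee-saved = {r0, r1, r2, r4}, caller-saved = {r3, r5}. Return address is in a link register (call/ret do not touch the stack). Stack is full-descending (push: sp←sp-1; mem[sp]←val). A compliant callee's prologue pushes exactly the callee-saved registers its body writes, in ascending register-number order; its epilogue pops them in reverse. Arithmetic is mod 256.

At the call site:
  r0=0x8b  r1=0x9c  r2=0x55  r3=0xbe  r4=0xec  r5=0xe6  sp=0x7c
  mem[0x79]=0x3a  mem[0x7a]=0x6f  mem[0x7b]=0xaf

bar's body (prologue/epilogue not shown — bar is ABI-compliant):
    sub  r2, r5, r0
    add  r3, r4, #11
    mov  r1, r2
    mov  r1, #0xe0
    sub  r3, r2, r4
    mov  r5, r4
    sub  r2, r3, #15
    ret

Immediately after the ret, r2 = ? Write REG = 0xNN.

REG = 0x55

prologue: push r1 → mem[0x7b]=0x9c, sp=0x7b
prologue: push r2 → mem[0x7a]=0x55, sp=0x7a
body[0] sub  r2, r5, r0 → r2=0x5b
body[1] add  r3, r4, #11 → r3=0xf7
body[2] mov  r1, r2 → r1=0x5b
body[3] mov  r1, #0xe0 → r1=0xe0
body[4] sub  r3, r2, r4 → r3=0x6f
body[5] mov  r5, r4 → r5=0xec
body[6] sub  r2, r3, #15 → r2=0x60
epilogue: pop r2=0x55, sp=0x7b
epilogue: pop r1=0x9c, sp=0x7c
r2 is callee-saved → restored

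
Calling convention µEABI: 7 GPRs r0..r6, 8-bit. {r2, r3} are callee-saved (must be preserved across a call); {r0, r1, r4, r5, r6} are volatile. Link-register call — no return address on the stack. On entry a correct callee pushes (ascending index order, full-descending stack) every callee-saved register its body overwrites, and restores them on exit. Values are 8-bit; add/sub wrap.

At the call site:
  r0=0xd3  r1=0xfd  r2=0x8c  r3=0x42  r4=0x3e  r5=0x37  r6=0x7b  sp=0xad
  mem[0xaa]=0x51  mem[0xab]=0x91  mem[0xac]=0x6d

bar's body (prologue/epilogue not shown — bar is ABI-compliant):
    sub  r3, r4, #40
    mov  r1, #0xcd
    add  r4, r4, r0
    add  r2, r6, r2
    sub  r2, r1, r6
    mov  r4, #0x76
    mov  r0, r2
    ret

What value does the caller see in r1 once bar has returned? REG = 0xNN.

REG = 0xcd

prologue: push r2 -> mem[0xac]=0x8c, sp=0xac
prologue: push r3 -> mem[0xab]=0x42, sp=0xab
body[0] sub  r3, r4, #40 -> r3=0x16
body[1] mov  r1, #0xcd -> r1=0xcd
body[2] add  r4, r4, r0 -> r4=0x11
body[3] add  r2, r6, r2 -> r2=0x07
body[4] sub  r2, r1, r6 -> r2=0x52
body[5] mov  r4, #0x76 -> r4=0x76
body[6] mov  r0, r2 -> r0=0x52
epilogue: pop r3=0x42, sp=0xac
epilogue: pop r2=0x8c, sp=0xad
r1 is caller-saved -> body value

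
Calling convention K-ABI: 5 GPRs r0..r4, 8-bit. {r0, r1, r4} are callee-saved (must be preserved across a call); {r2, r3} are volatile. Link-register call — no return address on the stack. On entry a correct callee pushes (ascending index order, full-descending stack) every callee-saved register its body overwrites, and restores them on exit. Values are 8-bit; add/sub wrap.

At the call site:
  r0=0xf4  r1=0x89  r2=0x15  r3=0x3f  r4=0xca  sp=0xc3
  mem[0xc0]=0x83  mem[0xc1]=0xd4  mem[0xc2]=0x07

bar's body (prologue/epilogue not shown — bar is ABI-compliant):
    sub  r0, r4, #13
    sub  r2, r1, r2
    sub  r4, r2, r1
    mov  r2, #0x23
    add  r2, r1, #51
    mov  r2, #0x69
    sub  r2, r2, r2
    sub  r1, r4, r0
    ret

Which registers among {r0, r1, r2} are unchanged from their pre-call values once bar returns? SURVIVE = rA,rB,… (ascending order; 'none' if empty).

SURVIVE = r0,r1

prologue: push r0 → mem[0xc2]=0xf4, sp=0xc2
prologue: push r1 → mem[0xc1]=0x89, sp=0xc1
prologue: push r4 → mem[0xc0]=0xca, sp=0xc0
body[0] sub  r0, r4, #13 → r0=0xbd
body[1] sub  r2, r1, r2 → r2=0x74
body[2] sub  r4, r2, r1 → r4=0xeb
body[3] mov  r2, #0x23 → r2=0x23
body[4] add  r2, r1, #51 → r2=0xbc
body[5] mov  r2, #0x69 → r2=0x69
body[6] sub  r2, r2, r2 → r2=0x00
body[7] sub  r1, r4, r0 → r1=0x2e
epilogue: pop r4=0xca, sp=0xc1
epilogue: pop r1=0x89, sp=0xc2
epilogue: pop r0=0xf4, sp=0xc3
r0: callee-saved, written=True
r1: callee-saved, written=True
r2: caller-saved, written=True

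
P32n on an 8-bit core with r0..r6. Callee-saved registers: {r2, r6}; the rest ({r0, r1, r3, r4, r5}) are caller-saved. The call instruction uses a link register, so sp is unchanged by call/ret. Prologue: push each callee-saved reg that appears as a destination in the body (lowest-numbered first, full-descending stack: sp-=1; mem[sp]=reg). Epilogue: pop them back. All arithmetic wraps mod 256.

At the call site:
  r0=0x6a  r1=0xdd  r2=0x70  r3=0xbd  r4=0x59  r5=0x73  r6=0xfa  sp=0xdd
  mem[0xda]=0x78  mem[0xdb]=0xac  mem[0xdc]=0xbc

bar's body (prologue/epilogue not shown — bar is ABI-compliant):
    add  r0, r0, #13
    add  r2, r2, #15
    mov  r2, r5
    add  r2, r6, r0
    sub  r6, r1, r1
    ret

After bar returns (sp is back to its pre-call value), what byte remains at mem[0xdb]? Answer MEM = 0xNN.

MEM = 0xfa

prologue: push r2 -> mem[0xdc]=0x70, sp=0xdc
prologue: push r6 -> mem[0xdb]=0xfa, sp=0xdb
body[0] add  r0, r0, #13 -> r0=0x77
body[1] add  r2, r2, #15 -> r2=0x7f
body[2] mov  r2, r5 -> r2=0x73
body[3] add  r2, r6, r0 -> r2=0x71
body[4] sub  r6, r1, r1 -> r6=0x00
epilogue: pop r6=0xfa, sp=0xdc
epilogue: pop r2=0x70, sp=0xdd
prologue pushed ['r2', 'r6'] at ['0xdc', '0xdb']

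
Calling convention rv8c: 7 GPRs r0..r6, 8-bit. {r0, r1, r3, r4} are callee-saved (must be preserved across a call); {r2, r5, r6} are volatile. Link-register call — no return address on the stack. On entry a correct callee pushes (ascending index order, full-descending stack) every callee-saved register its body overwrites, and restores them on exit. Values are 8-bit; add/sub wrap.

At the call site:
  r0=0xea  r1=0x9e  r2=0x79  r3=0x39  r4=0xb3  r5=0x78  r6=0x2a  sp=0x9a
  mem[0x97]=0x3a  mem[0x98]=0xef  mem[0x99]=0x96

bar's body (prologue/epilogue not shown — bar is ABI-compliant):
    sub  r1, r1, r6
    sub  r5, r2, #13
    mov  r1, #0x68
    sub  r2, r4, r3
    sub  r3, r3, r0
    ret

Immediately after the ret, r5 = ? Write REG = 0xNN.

prologue: push r1 -> mem[0x99]=0x9e, sp=0x99
prologue: push r3 -> mem[0x98]=0x39, sp=0x98
body[0] sub  r1, r1, r6 -> r1=0x74
body[1] sub  r5, r2, #13 -> r5=0x6c
body[2] mov  r1, #0x68 -> r1=0x68
body[3] sub  r2, r4, r3 -> r2=0x7a
body[4] sub  r3, r3, r0 -> r3=0x4f
epilogue: pop r3=0x39, sp=0x99
epilogue: pop r1=0x9e, sp=0x9a
r5 is caller-saved -> body value

REG = 0x6c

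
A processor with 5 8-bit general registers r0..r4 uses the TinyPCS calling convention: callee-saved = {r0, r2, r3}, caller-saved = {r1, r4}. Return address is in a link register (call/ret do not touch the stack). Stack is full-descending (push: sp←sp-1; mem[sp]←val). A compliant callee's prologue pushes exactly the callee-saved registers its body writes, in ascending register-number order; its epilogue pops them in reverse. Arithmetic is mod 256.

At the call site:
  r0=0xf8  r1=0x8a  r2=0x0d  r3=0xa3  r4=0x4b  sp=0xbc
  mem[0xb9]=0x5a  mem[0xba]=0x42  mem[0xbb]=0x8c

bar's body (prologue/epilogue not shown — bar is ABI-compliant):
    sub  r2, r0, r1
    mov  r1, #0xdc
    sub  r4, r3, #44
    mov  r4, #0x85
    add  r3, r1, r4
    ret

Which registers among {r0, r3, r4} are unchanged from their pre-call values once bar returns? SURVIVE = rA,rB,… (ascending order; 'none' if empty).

prologue: push r2 -> mem[0xbb]=0x0d, sp=0xbb
prologue: push r3 -> mem[0xba]=0xa3, sp=0xba
body[0] sub  r2, r0, r1 -> r2=0x6e
body[1] mov  r1, #0xdc -> r1=0xdc
body[2] sub  r4, r3, #44 -> r4=0x77
body[3] mov  r4, #0x85 -> r4=0x85
body[4] add  r3, r1, r4 -> r3=0x61
epilogue: pop r3=0xa3, sp=0xbb
epilogue: pop r2=0x0d, sp=0xbc
r0: callee-saved, written=False
r3: callee-saved, written=True
r4: caller-saved, written=True

SURVIVE = r0,r3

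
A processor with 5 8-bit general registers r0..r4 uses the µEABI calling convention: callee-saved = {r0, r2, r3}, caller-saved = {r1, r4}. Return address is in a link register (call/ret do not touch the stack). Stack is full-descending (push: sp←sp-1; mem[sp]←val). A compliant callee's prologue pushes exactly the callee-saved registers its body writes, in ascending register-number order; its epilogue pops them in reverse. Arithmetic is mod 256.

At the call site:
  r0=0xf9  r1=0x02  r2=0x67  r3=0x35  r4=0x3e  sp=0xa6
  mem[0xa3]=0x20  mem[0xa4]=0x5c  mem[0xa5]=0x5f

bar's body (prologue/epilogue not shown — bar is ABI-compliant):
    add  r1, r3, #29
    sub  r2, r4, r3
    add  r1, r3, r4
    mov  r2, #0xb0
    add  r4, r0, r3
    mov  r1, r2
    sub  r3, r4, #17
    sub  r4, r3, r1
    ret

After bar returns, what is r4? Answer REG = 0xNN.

REG = 0x6d

prologue: push r2 → mem[0xa5]=0x67, sp=0xa5
prologue: push r3 → mem[0xa4]=0x35, sp=0xa4
body[0] add  r1, r3, #29 → r1=0x52
body[1] sub  r2, r4, r3 → r2=0x09
body[2] add  r1, r3, r4 → r1=0x73
body[3] mov  r2, #0xb0 → r2=0xb0
body[4] add  r4, r0, r3 → r4=0x2e
body[5] mov  r1, r2 → r1=0xb0
body[6] sub  r3, r4, #17 → r3=0x1d
body[7] sub  r4, r3, r1 → r4=0x6d
epilogue: pop r3=0x35, sp=0xa5
epilogue: pop r2=0x67, sp=0xa6
r4 is caller-saved → body value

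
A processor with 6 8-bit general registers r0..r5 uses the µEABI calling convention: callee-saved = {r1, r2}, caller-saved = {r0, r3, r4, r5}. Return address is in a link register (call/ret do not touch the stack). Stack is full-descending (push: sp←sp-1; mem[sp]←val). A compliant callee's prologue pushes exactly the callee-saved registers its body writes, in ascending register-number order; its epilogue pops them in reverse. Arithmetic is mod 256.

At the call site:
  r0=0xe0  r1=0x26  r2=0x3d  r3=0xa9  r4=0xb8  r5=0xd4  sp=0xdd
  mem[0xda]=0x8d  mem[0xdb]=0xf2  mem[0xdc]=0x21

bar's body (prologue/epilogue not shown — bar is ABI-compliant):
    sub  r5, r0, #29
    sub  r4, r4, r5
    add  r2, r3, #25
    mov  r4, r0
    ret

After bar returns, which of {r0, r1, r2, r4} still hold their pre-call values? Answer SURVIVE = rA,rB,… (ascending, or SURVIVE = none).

prologue: push r2 -> mem[0xdc]=0x3d, sp=0xdc
body[0] sub  r5, r0, #29 -> r5=0xc3
body[1] sub  r4, r4, r5 -> r4=0xf5
body[2] add  r2, r3, #25 -> r2=0xc2
body[3] mov  r4, r0 -> r4=0xe0
epilogue: pop r2=0x3d, sp=0xdd
r0: caller-saved, written=False
r1: callee-saved, written=False
r2: callee-saved, written=True
r4: caller-saved, written=True

SURVIVE = r0,r1,r2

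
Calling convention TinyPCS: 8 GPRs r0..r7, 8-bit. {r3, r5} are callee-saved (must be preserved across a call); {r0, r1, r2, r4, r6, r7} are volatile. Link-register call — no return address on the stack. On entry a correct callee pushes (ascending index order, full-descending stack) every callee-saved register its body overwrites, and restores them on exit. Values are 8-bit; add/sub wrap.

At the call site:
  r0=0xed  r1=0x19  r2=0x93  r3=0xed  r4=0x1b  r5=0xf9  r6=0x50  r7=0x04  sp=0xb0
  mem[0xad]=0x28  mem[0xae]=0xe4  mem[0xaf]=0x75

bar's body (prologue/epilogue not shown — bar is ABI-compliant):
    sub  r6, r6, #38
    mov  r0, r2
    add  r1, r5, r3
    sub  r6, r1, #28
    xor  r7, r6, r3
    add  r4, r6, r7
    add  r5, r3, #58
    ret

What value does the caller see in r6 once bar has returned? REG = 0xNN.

prologue: push r5 → mem[0xaf]=0xf9, sp=0xaf
body[0] sub  r6, r6, #38 → r6=0x2a
body[1] mov  r0, r2 → r0=0x93
body[2] add  r1, r5, r3 → r1=0xe6
body[3] sub  r6, r1, #28 → r6=0xca
body[4] xor  r7, r6, r3 → r7=0x27
body[5] add  r4, r6, r7 → r4=0xf1
body[6] add  r5, r3, #58 → r5=0x27
epilogue: pop r5=0xf9, sp=0xb0
r6 is caller-saved → body value

REG = 0xca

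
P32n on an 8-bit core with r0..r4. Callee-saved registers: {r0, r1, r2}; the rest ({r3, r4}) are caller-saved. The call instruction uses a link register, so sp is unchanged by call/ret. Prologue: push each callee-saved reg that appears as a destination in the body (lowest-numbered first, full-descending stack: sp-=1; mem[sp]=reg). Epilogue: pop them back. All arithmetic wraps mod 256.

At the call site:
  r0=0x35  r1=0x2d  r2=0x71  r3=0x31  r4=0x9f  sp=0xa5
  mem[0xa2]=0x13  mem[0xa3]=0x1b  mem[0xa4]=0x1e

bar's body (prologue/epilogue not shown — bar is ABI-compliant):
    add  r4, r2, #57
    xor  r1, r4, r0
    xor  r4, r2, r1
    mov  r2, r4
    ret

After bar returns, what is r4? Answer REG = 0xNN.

prologue: push r1 -> mem[0xa4]=0x2d, sp=0xa4
prologue: push r2 -> mem[0xa3]=0x71, sp=0xa3
body[0] add  r4, r2, #57 -> r4=0xaa
body[1] xor  r1, r4, r0 -> r1=0x9f
body[2] xor  r4, r2, r1 -> r4=0xee
body[3] mov  r2, r4 -> r2=0xee
epilogue: pop r2=0x71, sp=0xa4
epilogue: pop r1=0x2d, sp=0xa5
r4 is caller-saved -> body value

REG = 0xee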